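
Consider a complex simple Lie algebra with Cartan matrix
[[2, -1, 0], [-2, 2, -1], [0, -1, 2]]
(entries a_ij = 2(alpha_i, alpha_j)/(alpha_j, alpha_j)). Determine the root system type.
The matrix has rank 3 with 2's on the diagonal. Reading the off-diagonal entries as Dynkin edges (a single edge where a_ij = a_ji = -1; a double or triple edge where a_ij * a_ji = 2 or 3), the diagram is a chain of 3 nodes with a double edge at one end; the terminal node there is the unique short simple root (B_3). One simple-root ordering that puts it in standard form is (alpha_3, alpha_2, alpha_1). So the algebra is type B_3, i.e. so(7).

B_3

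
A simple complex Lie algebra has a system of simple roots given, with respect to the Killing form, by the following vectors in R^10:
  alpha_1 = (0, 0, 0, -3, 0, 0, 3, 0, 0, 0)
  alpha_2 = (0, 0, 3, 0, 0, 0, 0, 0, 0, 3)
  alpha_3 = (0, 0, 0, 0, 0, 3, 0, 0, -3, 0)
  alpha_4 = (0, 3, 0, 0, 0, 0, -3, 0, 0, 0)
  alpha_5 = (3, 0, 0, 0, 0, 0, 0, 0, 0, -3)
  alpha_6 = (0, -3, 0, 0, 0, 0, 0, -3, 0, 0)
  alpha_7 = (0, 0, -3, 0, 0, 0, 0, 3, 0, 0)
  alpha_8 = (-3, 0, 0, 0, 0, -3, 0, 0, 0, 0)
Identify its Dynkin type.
Compute the Cartan integers a_ij = 2(alpha_i, alpha_j)/(alpha_j, alpha_j); the resulting 8x8 Cartan matrix is
[[2, 0, 0, -1, 0, 0, 0, 0], [0, 2, 0, 0, -1, 0, -1, 0], [0, 0, 2, 0, 0, 0, 0, -1], [-1, 0, 0, 2, 0, -1, 0, 0], [0, -1, 0, 0, 2, 0, 0, -1], [0, 0, 0, -1, 0, 2, -1, 0], [0, -1, 0, 0, 0, -1, 2, 0], [0, 0, -1, 0, -1, 0, 0, 2]].
All simple roots have the same length, so the diagram is simply laced. The associated Dynkin diagram is a chain of 8 nodes with single edges (A_8), so the type is A_8 (the algebra sl(9)).

A8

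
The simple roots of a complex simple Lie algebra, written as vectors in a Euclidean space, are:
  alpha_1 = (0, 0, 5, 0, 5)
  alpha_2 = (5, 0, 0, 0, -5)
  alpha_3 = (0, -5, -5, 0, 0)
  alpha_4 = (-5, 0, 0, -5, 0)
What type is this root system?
A_4 (sl(5))

Compute the Cartan integers a_ij = 2(alpha_i, alpha_j)/(alpha_j, alpha_j); the resulting 4x4 Cartan matrix is
[[2, -1, -1, 0], [-1, 2, 0, -1], [-1, 0, 2, 0], [0, -1, 0, 2]].
All simple roots have the same length, so the diagram is simply laced. The associated Dynkin diagram is a chain of 4 nodes with single edges (A_4), so the type is A_4 (the algebra sl(5)).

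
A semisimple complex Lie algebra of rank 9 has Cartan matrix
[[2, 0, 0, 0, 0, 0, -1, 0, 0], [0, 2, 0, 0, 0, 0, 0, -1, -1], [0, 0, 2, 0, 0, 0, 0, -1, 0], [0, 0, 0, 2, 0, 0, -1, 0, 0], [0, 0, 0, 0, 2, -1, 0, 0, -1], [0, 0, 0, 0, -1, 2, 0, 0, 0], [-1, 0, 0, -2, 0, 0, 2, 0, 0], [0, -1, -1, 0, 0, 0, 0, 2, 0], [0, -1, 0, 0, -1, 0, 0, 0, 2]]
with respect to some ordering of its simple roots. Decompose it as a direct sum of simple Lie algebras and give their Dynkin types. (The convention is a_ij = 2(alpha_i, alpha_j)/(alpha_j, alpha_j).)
The diagram associated to this matrix has two connected components: the simple roots {alpha_2, alpha_3, alpha_5, alpha_6, alpha_8, alpha_9} form a chain of 6 nodes with single edges (A_6), and {alpha_1, alpha_4, alpha_7} form a chain of 3 nodes with a double edge at one end; the terminal node there is the unique short simple root (B_3). A semisimple Lie algebra decomposes uniquely as the direct sum of simple ideals, one per connected component of its Dynkin diagram, so g ≅ A_6 ⊕ B_3 (dimension 48 + 21 = 69).

A_6 (sl(7)) + B_3 (so(7))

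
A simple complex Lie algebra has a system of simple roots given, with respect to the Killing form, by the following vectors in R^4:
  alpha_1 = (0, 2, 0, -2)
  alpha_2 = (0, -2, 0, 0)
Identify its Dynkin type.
Compute the Cartan integers a_ij = 2(alpha_i, alpha_j)/(alpha_j, alpha_j); the resulting 2x2 Cartan matrix is
[[2, -2], [-1, 2]].
The roots have two lengths (squared-length ratio 2:1); the short ones are alpha_{2}. The associated Dynkin diagram is a chain of 2 nodes with a double edge at one end; the terminal node there is the unique short simple root (B_2), so the type is B_2 (the algebra so(5)).

type B_2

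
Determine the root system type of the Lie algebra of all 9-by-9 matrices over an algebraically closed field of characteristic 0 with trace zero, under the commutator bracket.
This is sl(9), which has dimension 9^2 - 1 = 80 and rank 9 - 1 = 8 (a Cartan subalgebra is the diagonal traceless matrices). In the classification of classical Lie algebras, the special linear algebra sl(n+1) has type A_n; here n = 8, so the Dynkin diagram is a chain of 8 nodes with single edges (A_8). Hence the type is A_8.

A_8 (sl(9))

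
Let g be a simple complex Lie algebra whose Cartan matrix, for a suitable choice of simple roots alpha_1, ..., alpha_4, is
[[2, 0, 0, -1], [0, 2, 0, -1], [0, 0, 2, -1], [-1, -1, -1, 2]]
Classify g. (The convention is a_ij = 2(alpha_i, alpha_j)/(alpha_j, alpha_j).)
The matrix has rank 4 with 2's on the diagonal. Reading the off-diagonal entries as Dynkin edges (a single edge where a_ij = a_ji = -1; a double or triple edge where a_ij * a_ji = 2 or 3), the diagram is a chain of 2 nodes with a fork of two nodes at one end (D_4). One simple-root ordering that puts it in standard form is (alpha_1, alpha_4, alpha_2, alpha_3). So the algebra is type D_4, i.e. so(8).

D4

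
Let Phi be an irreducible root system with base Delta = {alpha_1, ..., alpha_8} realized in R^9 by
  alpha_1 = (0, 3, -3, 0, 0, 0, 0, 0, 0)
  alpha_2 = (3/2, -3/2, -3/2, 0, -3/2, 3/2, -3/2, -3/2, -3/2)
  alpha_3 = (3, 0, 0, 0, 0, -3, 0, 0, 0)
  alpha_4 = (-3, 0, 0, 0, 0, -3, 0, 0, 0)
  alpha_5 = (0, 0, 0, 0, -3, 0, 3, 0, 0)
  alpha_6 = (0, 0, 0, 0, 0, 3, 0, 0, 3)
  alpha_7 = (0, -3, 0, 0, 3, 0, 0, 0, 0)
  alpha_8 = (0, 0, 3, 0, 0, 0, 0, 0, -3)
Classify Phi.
Compute the Cartan integers a_ij = 2(alpha_i, alpha_j)/(alpha_j, alpha_j); the resulting 8x8 Cartan matrix is
[[2, 0, 0, 0, 0, 0, -1, -1], [0, 2, 0, -1, 0, 0, 0, 0], [0, 0, 2, 0, 0, -1, 0, 0], [0, -1, 0, 2, 0, -1, 0, 0], [0, 0, 0, 0, 2, 0, -1, 0], [0, 0, -1, -1, 0, 2, 0, -1], [-1, 0, 0, 0, -1, 0, 2, 0], [-1, 0, 0, 0, 0, -1, 0, 2]].
All simple roots have the same length, so the diagram is simply laced. The associated Dynkin diagram is a chain of 7 nodes with one extra node attached to the third node from one end (E_8), so the type is E_8.

E_8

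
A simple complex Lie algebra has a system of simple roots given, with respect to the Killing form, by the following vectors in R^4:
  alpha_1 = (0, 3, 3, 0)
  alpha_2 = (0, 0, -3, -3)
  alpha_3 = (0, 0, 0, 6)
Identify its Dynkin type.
C_3

Compute the Cartan integers a_ij = 2(alpha_i, alpha_j)/(alpha_j, alpha_j); the resulting 3x3 Cartan matrix is
[[2, -1, 0], [-1, 2, -1], [0, -2, 2]].
The roots have two lengths (squared-length ratio 2:1); the short ones are alpha_{1,2}. The associated Dynkin diagram is a chain of 3 nodes with a double edge at one end; the terminal node there is the unique long simple root (C_3), so the type is C_3 (the algebra sp(6)).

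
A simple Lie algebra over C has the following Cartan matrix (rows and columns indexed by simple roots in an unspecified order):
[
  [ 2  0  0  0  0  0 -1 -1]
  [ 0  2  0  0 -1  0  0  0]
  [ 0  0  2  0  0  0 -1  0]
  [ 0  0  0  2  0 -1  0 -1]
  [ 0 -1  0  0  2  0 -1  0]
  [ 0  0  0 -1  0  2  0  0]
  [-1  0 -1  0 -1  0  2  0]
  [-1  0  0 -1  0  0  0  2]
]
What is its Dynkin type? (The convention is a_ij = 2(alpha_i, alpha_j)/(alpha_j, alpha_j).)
The matrix has rank 8 with 2's on the diagonal. Reading the off-diagonal entries as Dynkin edges (a single edge where a_ij = a_ji = -1; a double or triple edge where a_ij * a_ji = 2 or 3), the diagram is a chain of 7 nodes with one extra node attached to the third node from one end (E_8). One simple-root ordering that puts it in standard form is (alpha_2, alpha_3, alpha_5, alpha_7, alpha_1, alpha_8, alpha_4, alpha_6). So the algebra is type E_8.

E_8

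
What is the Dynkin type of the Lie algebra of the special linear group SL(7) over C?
A_6 (sl(7))

This is sl(7), which has dimension 7^2 - 1 = 48 and rank 7 - 1 = 6 (a Cartan subalgebra is the diagonal traceless matrices). In the classification of classical Lie algebras, the special linear algebra sl(n+1) has type A_n; here n = 6, so the Dynkin diagram is a chain of 6 nodes with single edges (A_6). Hence the type is A_6.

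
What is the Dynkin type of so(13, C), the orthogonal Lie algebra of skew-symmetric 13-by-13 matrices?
This is so(13) with 13 odd, which has dimension 13(13-1)/2 = 78 and rank (13-1)/2 = 6. In the classification of classical Lie algebras, the orthogonal algebra so(2n+1) in an odd number of variables has type B_n; here n = 6, so the Dynkin diagram is a chain of 6 nodes with a double edge at one end; the terminal node there is the unique short simple root (B_6). Hence the type is B_6.

B_6 (so(13))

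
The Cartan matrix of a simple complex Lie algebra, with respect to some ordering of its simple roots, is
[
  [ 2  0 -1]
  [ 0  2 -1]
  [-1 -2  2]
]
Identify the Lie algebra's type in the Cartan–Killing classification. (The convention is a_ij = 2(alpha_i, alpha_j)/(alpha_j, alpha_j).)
The matrix has rank 3 with 2's on the diagonal. Reading the off-diagonal entries as Dynkin edges (a single edge where a_ij = a_ji = -1; a double or triple edge where a_ij * a_ji = 2 or 3), the diagram is a chain of 3 nodes with a double edge at one end; the terminal node there is the unique short simple root (B_3). One simple-root ordering that puts it in standard form is (alpha_1, alpha_3, alpha_2). So the algebra is type B_3, i.e. so(7).

B_3 (so(7))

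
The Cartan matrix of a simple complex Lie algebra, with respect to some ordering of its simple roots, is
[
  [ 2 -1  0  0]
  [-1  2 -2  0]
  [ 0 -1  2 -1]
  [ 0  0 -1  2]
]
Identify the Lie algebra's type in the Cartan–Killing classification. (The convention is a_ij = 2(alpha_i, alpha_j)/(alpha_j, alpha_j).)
The matrix has rank 4 with 2's on the diagonal. Reading the off-diagonal entries as Dynkin edges (a single edge where a_ij = a_ji = -1; a double or triple edge where a_ij * a_ji = 2 or 3), the diagram is a chain of 4 nodes with a double edge between the middle two (F_4). One simple-root ordering that puts it in standard form is (alpha_1, alpha_2, alpha_3, alpha_4). So the algebra is type F_4.

type F_4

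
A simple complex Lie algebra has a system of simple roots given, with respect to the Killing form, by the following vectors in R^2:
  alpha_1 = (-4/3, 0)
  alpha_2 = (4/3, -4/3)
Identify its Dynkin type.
B_2

Compute the Cartan integers a_ij = 2(alpha_i, alpha_j)/(alpha_j, alpha_j); the resulting 2x2 Cartan matrix is
[[2, -1], [-2, 2]].
The roots have two lengths (squared-length ratio 2:1); the short ones are alpha_{1}. The associated Dynkin diagram is a chain of 2 nodes with a double edge at one end; the terminal node there is the unique short simple root (B_2), so the type is B_2 (the algebra so(5)).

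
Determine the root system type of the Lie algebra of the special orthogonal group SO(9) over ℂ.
This is so(9) with 9 odd, which has dimension 9(9-1)/2 = 36 and rank (9-1)/2 = 4. In the classification of classical Lie algebras, the orthogonal algebra so(2n+1) in an odd number of variables has type B_n; here n = 4, so the Dynkin diagram is a chain of 4 nodes with a double edge at one end; the terminal node there is the unique short simple root (B_4). Hence the type is B_4.

B_4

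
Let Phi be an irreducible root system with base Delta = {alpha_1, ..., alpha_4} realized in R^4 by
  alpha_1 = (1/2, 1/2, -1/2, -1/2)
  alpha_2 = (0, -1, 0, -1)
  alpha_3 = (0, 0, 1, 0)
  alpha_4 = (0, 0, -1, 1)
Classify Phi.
type F_4

Compute the Cartan integers a_ij = 2(alpha_i, alpha_j)/(alpha_j, alpha_j); the resulting 4x4 Cartan matrix is
[[2, 0, -1, 0], [0, 2, 0, -1], [-1, 0, 2, -1], [0, -1, -2, 2]].
The roots have two lengths (squared-length ratio 2:1); the short ones are alpha_{1,3}. The associated Dynkin diagram is a chain of 4 nodes with a double edge between the middle two (F_4), so the type is F_4.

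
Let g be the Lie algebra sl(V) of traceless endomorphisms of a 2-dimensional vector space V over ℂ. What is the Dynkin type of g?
This is sl(2), which has dimension 2^2 - 1 = 3 and rank 2 - 1 = 1 (a Cartan subalgebra is the diagonal traceless matrices). In the classification of classical Lie algebras, the special linear algebra sl(n+1) has type A_n; here n = 1, so the Dynkin diagram is a chain of 1 nodes with single edges (A_1). Hence the type is A_1.

type A_1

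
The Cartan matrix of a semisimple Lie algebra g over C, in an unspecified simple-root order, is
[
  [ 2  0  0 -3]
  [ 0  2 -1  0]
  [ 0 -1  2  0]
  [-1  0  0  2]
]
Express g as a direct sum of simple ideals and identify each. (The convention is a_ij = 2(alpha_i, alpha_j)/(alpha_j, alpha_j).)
The diagram associated to this matrix has two connected components: the simple roots {alpha_2, alpha_3} form a chain of 2 nodes with single edges (A_2), and {alpha_1, alpha_4} form two nodes joined by a triple edge (G_2). A semisimple Lie algebra decomposes uniquely as the direct sum of simple ideals, one per connected component of its Dynkin diagram, so g ≅ A_2 ⊕ G_2 (dimension 8 + 14 = 22).

A_2 (sl(3)) ⊕ G_2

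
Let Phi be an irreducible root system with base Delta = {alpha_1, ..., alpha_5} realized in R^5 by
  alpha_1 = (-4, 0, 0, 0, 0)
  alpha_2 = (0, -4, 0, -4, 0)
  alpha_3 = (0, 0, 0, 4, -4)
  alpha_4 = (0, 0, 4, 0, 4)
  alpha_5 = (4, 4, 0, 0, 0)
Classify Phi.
Compute the Cartan integers a_ij = 2(alpha_i, alpha_j)/(alpha_j, alpha_j); the resulting 5x5 Cartan matrix is
[[2, 0, 0, 0, -1], [0, 2, -1, 0, -1], [0, -1, 2, -1, 0], [0, 0, -1, 2, 0], [-2, -1, 0, 0, 2]].
The roots have two lengths (squared-length ratio 2:1); the short ones are alpha_{1}. The associated Dynkin diagram is a chain of 5 nodes with a double edge at one end; the terminal node there is the unique short simple root (B_5), so the type is B_5 (the algebra so(11)).

type B_5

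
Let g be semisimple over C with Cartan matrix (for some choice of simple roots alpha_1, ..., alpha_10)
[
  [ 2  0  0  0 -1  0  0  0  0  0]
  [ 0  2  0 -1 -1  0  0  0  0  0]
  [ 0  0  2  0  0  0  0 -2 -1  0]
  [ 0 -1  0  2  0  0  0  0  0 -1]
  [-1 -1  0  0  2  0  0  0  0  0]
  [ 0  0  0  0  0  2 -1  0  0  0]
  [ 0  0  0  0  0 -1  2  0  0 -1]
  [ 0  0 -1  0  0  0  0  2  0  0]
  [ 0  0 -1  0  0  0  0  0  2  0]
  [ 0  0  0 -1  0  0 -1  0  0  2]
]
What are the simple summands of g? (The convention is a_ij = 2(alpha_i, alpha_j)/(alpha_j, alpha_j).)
The diagram associated to this matrix has two connected components: the simple roots {alpha_1, alpha_2, alpha_4, alpha_5, alpha_6, alpha_7, alpha_10} form a chain of 7 nodes with single edges (A_7), and {alpha_3, alpha_8, alpha_9} form a chain of 3 nodes with a double edge at one end; the terminal node there is the unique short simple root (B_3). A semisimple Lie algebra decomposes uniquely as the direct sum of simple ideals, one per connected component of its Dynkin diagram, so g ≅ A_7 ⊕ B_3 (dimension 63 + 21 = 84).

A_7 + B_3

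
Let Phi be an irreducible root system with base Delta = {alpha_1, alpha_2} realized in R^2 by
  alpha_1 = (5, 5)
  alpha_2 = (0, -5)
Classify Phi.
B2

Compute the Cartan integers a_ij = 2(alpha_i, alpha_j)/(alpha_j, alpha_j); the resulting 2x2 Cartan matrix is
[[2, -2], [-1, 2]].
The roots have two lengths (squared-length ratio 2:1); the short ones are alpha_{2}. The associated Dynkin diagram is a chain of 2 nodes with a double edge at one end; the terminal node there is the unique short simple root (B_2), so the type is B_2 (the algebra so(5)).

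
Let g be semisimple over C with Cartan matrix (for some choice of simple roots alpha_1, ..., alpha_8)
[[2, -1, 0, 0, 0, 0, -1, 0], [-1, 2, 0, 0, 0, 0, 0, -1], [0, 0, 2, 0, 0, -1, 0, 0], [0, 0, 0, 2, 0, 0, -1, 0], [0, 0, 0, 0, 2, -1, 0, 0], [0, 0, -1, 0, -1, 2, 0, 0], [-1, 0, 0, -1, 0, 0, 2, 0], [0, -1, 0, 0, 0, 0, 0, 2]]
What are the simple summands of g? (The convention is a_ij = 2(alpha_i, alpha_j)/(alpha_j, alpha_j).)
The diagram associated to this matrix has two connected components: the simple roots {alpha_3, alpha_5, alpha_6} form a chain of 3 nodes with single edges (A_3), and {alpha_1, alpha_2, alpha_4, alpha_7, alpha_8} form a chain of 5 nodes with single edges (A_5). A semisimple Lie algebra decomposes uniquely as the direct sum of simple ideals, one per connected component of its Dynkin diagram, so g ≅ A_3 ⊕ A_5 (dimension 15 + 35 = 50).

A_3 (sl(4)) + A_5 (sl(6))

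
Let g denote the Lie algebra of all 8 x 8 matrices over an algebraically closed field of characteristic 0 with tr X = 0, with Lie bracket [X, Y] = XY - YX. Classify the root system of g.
This is sl(8), which has dimension 8^2 - 1 = 63 and rank 8 - 1 = 7 (a Cartan subalgebra is the diagonal traceless matrices). In the classification of classical Lie algebras, the special linear algebra sl(n+1) has type A_n; here n = 7, so the Dynkin diagram is a chain of 7 nodes with single edges (A_7). Hence the type is A_7.

A_7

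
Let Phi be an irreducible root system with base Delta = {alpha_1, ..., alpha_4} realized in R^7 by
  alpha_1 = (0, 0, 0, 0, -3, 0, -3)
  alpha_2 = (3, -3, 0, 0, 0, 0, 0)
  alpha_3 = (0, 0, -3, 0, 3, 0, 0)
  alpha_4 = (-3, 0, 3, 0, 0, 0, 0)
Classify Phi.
A4

Compute the Cartan integers a_ij = 2(alpha_i, alpha_j)/(alpha_j, alpha_j); the resulting 4x4 Cartan matrix is
[[2, 0, -1, 0], [0, 2, 0, -1], [-1, 0, 2, -1], [0, -1, -1, 2]].
All simple roots have the same length, so the diagram is simply laced. The associated Dynkin diagram is a chain of 4 nodes with single edges (A_4), so the type is A_4 (the algebra sl(5)).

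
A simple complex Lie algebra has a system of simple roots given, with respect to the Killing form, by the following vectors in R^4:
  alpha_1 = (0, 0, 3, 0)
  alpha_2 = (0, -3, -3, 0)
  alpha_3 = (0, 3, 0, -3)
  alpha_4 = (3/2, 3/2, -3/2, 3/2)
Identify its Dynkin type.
F_4

Compute the Cartan integers a_ij = 2(alpha_i, alpha_j)/(alpha_j, alpha_j); the resulting 4x4 Cartan matrix is
[[2, -1, 0, -1], [-2, 2, -1, 0], [0, -1, 2, 0], [-1, 0, 0, 2]].
The roots have two lengths (squared-length ratio 2:1); the short ones are alpha_{1,4}. The associated Dynkin diagram is a chain of 4 nodes with a double edge between the middle two (F_4), so the type is F_4.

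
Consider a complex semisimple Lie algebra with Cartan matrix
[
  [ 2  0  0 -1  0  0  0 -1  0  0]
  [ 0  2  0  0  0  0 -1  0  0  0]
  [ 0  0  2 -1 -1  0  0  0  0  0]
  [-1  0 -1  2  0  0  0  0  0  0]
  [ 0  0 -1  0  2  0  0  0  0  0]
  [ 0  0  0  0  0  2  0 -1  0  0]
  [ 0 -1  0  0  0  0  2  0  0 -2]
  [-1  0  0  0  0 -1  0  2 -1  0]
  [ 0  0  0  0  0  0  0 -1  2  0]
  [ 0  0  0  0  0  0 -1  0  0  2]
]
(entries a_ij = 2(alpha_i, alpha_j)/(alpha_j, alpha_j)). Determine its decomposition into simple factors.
The diagram associated to this matrix has two connected components: the simple roots {alpha_2, alpha_7, alpha_10} form a chain of 3 nodes with a double edge at one end; the terminal node there is the unique short simple root (B_3), and {alpha_1, alpha_3, alpha_4, alpha_5, alpha_6, alpha_8, alpha_9} form a chain of 5 nodes with a fork of two nodes at one end (D_7). A semisimple Lie algebra decomposes uniquely as the direct sum of simple ideals, one per connected component of its Dynkin diagram, so g ≅ B_3 ⊕ D_7 (dimension 21 + 91 = 112).

B_3 (so(7)) ⊕ D_7 (so(14))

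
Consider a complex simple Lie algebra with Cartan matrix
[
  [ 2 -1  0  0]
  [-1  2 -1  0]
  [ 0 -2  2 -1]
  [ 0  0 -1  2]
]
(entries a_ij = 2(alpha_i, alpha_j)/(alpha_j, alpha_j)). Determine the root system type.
F4

The matrix has rank 4 with 2's on the diagonal. Reading the off-diagonal entries as Dynkin edges (a single edge where a_ij = a_ji = -1; a double or triple edge where a_ij * a_ji = 2 or 3), the diagram is a chain of 4 nodes with a double edge between the middle two (F_4). One simple-root ordering that puts it in standard form is (alpha_4, alpha_3, alpha_2, alpha_1). So the algebra is type F_4.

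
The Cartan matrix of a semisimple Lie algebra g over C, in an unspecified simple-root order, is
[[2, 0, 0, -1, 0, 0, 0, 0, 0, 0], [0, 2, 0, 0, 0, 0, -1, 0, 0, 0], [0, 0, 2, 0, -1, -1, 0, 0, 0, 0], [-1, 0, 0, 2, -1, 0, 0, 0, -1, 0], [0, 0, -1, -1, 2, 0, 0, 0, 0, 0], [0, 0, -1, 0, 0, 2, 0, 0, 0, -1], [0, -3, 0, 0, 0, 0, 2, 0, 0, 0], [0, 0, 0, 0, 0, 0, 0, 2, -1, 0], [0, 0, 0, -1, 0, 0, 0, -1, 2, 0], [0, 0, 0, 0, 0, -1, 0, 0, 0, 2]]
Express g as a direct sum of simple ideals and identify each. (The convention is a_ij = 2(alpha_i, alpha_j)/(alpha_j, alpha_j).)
E_8 ⊕ G_2

The diagram associated to this matrix has two connected components: the simple roots {alpha_1, alpha_3, alpha_4, alpha_5, alpha_6, alpha_8, alpha_9, alpha_10} form a chain of 7 nodes with one extra node attached to the third node from one end (E_8), and {alpha_2, alpha_7} form two nodes joined by a triple edge (G_2). A semisimple Lie algebra decomposes uniquely as the direct sum of simple ideals, one per connected component of its Dynkin diagram, so g ≅ E_8 ⊕ G_2 (dimension 248 + 14 = 262).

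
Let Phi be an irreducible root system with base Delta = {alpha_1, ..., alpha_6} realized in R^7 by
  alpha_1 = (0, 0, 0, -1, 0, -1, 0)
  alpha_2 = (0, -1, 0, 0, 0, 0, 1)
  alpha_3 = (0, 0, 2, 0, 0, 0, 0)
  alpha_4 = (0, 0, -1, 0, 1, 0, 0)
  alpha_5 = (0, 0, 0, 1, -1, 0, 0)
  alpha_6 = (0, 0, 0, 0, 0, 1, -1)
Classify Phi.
type C_6

Compute the Cartan integers a_ij = 2(alpha_i, alpha_j)/(alpha_j, alpha_j); the resulting 6x6 Cartan matrix is
[[2, 0, 0, 0, -1, -1], [0, 2, 0, 0, 0, -1], [0, 0, 2, -2, 0, 0], [0, 0, -1, 2, -1, 0], [-1, 0, 0, -1, 2, 0], [-1, -1, 0, 0, 0, 2]].
The roots have two lengths (squared-length ratio 2:1); the short ones are alpha_{1,2,4,5,6}. The associated Dynkin diagram is a chain of 6 nodes with a double edge at one end; the terminal node there is the unique long simple root (C_6), so the type is C_6 (the algebra sp(12)).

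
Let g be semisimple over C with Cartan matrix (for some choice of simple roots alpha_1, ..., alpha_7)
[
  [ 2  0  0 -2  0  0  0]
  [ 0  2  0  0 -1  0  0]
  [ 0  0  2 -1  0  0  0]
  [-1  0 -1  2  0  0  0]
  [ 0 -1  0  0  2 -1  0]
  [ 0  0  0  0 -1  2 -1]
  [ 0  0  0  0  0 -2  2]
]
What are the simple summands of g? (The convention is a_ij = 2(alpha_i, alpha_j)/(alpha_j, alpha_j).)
C_3 (sp(6)) + C_4 (sp(8))

The diagram associated to this matrix has two connected components: the simple roots {alpha_1, alpha_3, alpha_4} form a chain of 3 nodes with a double edge at one end; the terminal node there is the unique long simple root (C_3), and {alpha_2, alpha_5, alpha_6, alpha_7} form a chain of 4 nodes with a double edge at one end; the terminal node there is the unique long simple root (C_4). A semisimple Lie algebra decomposes uniquely as the direct sum of simple ideals, one per connected component of its Dynkin diagram, so g ≅ C_3 ⊕ C_4 (dimension 21 + 36 = 57).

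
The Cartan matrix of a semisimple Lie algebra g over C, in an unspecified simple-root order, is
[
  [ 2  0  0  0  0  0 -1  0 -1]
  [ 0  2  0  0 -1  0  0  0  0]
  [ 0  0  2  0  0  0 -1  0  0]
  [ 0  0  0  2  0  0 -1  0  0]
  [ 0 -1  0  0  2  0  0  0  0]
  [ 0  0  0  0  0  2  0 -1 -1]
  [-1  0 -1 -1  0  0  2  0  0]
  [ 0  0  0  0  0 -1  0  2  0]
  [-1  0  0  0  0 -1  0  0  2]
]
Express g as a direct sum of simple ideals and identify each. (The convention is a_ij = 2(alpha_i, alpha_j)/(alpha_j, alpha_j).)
The diagram associated to this matrix has two connected components: the simple roots {alpha_2, alpha_5} form a chain of 2 nodes with single edges (A_2), and {alpha_1, alpha_3, alpha_4, alpha_6, alpha_7, alpha_8, alpha_9} form a chain of 5 nodes with a fork of two nodes at one end (D_7). A semisimple Lie algebra decomposes uniquely as the direct sum of simple ideals, one per connected component of its Dynkin diagram, so g ≅ A_2 ⊕ D_7 (dimension 8 + 91 = 99).

A_2 (sl(3)) ⊕ D_7 (so(14))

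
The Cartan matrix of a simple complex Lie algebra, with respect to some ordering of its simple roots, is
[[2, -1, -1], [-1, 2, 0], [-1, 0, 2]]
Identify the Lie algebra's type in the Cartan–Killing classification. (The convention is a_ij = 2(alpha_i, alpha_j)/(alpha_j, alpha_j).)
type A_3

The matrix has rank 3 with 2's on the diagonal. Reading the off-diagonal entries as Dynkin edges (a single edge where a_ij = a_ji = -1; a double or triple edge where a_ij * a_ji = 2 or 3), the diagram is a chain of 3 nodes with single edges (A_3). One simple-root ordering that puts it in standard form is (alpha_2, alpha_1, alpha_3). So the algebra is type A_3, i.e. sl(4).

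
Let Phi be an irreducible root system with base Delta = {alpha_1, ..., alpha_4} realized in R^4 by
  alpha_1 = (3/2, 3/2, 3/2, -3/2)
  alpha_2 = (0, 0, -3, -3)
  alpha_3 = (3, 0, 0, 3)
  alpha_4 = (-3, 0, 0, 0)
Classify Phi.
F_4

Compute the Cartan integers a_ij = 2(alpha_i, alpha_j)/(alpha_j, alpha_j); the resulting 4x4 Cartan matrix is
[[2, 0, 0, -1], [0, 2, -1, 0], [0, -1, 2, -2], [-1, 0, -1, 2]].
The roots have two lengths (squared-length ratio 2:1); the short ones are alpha_{1,4}. The associated Dynkin diagram is a chain of 4 nodes with a double edge between the middle two (F_4), so the type is F_4.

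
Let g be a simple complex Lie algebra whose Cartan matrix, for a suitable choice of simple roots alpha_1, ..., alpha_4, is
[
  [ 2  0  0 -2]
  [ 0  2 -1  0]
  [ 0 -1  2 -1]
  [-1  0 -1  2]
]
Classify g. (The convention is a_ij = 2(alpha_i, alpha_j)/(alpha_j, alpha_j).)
C_4

The matrix has rank 4 with 2's on the diagonal. Reading the off-diagonal entries as Dynkin edges (a single edge where a_ij = a_ji = -1; a double or triple edge where a_ij * a_ji = 2 or 3), the diagram is a chain of 4 nodes with a double edge at one end; the terminal node there is the unique long simple root (C_4). One simple-root ordering that puts it in standard form is (alpha_2, alpha_3, alpha_4, alpha_1). So the algebra is type C_4, i.e. sp(8).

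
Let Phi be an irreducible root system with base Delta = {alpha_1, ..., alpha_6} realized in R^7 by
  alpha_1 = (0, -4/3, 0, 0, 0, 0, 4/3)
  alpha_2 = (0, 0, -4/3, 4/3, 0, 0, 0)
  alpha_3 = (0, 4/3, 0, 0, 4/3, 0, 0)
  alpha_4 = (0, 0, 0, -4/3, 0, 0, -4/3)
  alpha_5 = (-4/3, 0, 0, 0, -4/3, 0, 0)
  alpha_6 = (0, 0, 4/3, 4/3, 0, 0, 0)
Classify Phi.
Compute the Cartan integers a_ij = 2(alpha_i, alpha_j)/(alpha_j, alpha_j); the resulting 6x6 Cartan matrix is
[[2, 0, -1, -1, 0, 0], [0, 2, 0, -1, 0, 0], [-1, 0, 2, 0, -1, 0], [-1, -1, 0, 2, 0, -1], [0, 0, -1, 0, 2, 0], [0, 0, 0, -1, 0, 2]].
All simple roots have the same length, so the diagram is simply laced. The associated Dynkin diagram is a chain of 4 nodes with a fork of two nodes at one end (D_6), so the type is D_6 (the algebra so(12)).

type D_6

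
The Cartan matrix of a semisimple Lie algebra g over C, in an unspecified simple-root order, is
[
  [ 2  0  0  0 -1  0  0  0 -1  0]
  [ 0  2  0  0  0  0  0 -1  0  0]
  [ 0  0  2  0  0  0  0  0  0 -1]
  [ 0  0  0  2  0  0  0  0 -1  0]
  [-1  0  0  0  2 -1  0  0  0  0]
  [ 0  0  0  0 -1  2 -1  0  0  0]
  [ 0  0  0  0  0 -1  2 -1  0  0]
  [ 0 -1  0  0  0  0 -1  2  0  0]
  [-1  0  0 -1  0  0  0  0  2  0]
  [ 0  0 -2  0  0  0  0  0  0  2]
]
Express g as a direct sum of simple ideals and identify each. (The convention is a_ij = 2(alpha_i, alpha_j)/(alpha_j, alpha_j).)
The diagram associated to this matrix has two connected components: the simple roots {alpha_1, alpha_2, alpha_4, alpha_5, alpha_6, alpha_7, alpha_8, alpha_9} form a chain of 8 nodes with single edges (A_8), and {alpha_3, alpha_10} form a chain of 2 nodes with a double edge at one end; the terminal node there is the unique short simple root (B_2). A semisimple Lie algebra decomposes uniquely as the direct sum of simple ideals, one per connected component of its Dynkin diagram, so g ≅ A_8 ⊕ B_2 (dimension 80 + 10 = 90).

type A_8 ⊕ type B_2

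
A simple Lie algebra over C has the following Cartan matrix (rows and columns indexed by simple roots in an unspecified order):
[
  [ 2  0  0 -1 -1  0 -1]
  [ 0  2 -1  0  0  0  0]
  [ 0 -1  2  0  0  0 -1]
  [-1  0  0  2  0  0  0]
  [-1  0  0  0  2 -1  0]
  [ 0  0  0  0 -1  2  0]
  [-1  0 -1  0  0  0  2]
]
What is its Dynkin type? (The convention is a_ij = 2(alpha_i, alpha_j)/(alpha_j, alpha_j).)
E_7

The matrix has rank 7 with 2's on the diagonal. Reading the off-diagonal entries as Dynkin edges (a single edge where a_ij = a_ji = -1; a double or triple edge where a_ij * a_ji = 2 or 3), the diagram is a chain of 6 nodes with one extra node attached to the third node from one end (E_7). One simple-root ordering that puts it in standard form is (alpha_6, alpha_4, alpha_5, alpha_1, alpha_7, alpha_3, alpha_2). So the algebra is type E_7.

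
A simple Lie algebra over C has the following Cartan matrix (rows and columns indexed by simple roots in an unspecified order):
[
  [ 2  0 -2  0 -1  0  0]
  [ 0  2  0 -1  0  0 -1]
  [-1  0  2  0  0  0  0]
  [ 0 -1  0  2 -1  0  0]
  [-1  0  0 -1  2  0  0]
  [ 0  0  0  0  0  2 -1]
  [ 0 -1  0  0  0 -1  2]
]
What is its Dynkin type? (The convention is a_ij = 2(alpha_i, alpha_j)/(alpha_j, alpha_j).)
B_7

The matrix has rank 7 with 2's on the diagonal. Reading the off-diagonal entries as Dynkin edges (a single edge where a_ij = a_ji = -1; a double or triple edge where a_ij * a_ji = 2 or 3), the diagram is a chain of 7 nodes with a double edge at one end; the terminal node there is the unique short simple root (B_7). One simple-root ordering that puts it in standard form is (alpha_6, alpha_7, alpha_2, alpha_4, alpha_5, alpha_1, alpha_3). So the algebra is type B_7, i.e. so(15).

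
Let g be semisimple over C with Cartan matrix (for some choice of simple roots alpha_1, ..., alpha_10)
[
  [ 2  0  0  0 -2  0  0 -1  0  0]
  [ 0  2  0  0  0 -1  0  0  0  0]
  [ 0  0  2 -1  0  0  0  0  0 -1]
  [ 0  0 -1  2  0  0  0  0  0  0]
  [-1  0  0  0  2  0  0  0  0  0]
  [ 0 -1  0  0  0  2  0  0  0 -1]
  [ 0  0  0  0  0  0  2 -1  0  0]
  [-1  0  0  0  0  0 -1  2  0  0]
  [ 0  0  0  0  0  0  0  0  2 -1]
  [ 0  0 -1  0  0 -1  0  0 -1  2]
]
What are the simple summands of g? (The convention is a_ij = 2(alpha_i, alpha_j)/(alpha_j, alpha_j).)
type B_4 + type E_6

The diagram associated to this matrix has two connected components: the simple roots {alpha_1, alpha_5, alpha_7, alpha_8} form a chain of 4 nodes with a double edge at one end; the terminal node there is the unique short simple root (B_4), and {alpha_2, alpha_3, alpha_4, alpha_6, alpha_9, alpha_10} form a chain of 5 nodes with one extra node attached to the third node from one end (E_6). A semisimple Lie algebra decomposes uniquely as the direct sum of simple ideals, one per connected component of its Dynkin diagram, so g ≅ B_4 ⊕ E_6 (dimension 36 + 78 = 114).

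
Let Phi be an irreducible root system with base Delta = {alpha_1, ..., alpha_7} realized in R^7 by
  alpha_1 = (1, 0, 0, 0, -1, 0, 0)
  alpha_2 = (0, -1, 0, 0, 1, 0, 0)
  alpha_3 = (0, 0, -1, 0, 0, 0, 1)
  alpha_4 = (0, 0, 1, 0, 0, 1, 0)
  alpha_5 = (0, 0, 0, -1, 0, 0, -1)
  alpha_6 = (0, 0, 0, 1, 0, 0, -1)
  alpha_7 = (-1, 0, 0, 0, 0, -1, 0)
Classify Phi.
Compute the Cartan integers a_ij = 2(alpha_i, alpha_j)/(alpha_j, alpha_j); the resulting 7x7 Cartan matrix is
[[2, -1, 0, 0, 0, 0, -1], [-1, 2, 0, 0, 0, 0, 0], [0, 0, 2, -1, -1, -1, 0], [0, 0, -1, 2, 0, 0, -1], [0, 0, -1, 0, 2, 0, 0], [0, 0, -1, 0, 0, 2, 0], [-1, 0, 0, -1, 0, 0, 2]].
All simple roots have the same length, so the diagram is simply laced. The associated Dynkin diagram is a chain of 5 nodes with a fork of two nodes at one end (D_7), so the type is D_7 (the algebra so(14)).

D7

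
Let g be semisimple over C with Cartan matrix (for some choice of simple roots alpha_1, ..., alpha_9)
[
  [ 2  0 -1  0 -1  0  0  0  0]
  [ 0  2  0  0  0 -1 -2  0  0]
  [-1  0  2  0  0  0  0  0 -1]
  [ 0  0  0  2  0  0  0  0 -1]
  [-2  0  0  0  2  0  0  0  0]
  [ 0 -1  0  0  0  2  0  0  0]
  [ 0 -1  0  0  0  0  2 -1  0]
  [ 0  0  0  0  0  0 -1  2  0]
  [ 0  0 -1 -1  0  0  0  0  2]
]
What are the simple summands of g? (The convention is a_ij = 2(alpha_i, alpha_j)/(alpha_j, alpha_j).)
The diagram associated to this matrix has two connected components: the simple roots {alpha_1, alpha_3, alpha_4, alpha_5, alpha_9} form a chain of 5 nodes with a double edge at one end; the terminal node there is the unique long simple root (C_5), and {alpha_2, alpha_6, alpha_7, alpha_8} form a chain of 4 nodes with a double edge between the middle two (F_4). A semisimple Lie algebra decomposes uniquely as the direct sum of simple ideals, one per connected component of its Dynkin diagram, so g ≅ C_5 ⊕ F_4 (dimension 55 + 52 = 107).

C_5 ⊕ F_4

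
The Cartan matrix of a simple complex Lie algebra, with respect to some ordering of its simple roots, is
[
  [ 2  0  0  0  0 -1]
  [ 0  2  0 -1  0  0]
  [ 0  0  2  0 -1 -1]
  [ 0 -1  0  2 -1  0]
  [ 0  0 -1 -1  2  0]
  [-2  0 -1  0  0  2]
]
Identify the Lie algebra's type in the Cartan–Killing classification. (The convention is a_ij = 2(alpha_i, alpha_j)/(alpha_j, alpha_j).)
The matrix has rank 6 with 2's on the diagonal. Reading the off-diagonal entries as Dynkin edges (a single edge where a_ij = a_ji = -1; a double or triple edge where a_ij * a_ji = 2 or 3), the diagram is a chain of 6 nodes with a double edge at one end; the terminal node there is the unique short simple root (B_6). One simple-root ordering that puts it in standard form is (alpha_2, alpha_4, alpha_5, alpha_3, alpha_6, alpha_1). So the algebra is type B_6, i.e. so(13).

B_6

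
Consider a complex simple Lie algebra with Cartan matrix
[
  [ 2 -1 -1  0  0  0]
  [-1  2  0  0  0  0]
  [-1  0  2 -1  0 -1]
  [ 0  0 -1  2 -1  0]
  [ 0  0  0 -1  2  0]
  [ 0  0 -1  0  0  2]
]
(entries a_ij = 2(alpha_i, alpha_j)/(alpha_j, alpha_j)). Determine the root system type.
E_6

The matrix has rank 6 with 2's on the diagonal. Reading the off-diagonal entries as Dynkin edges (a single edge where a_ij = a_ji = -1; a double or triple edge where a_ij * a_ji = 2 or 3), the diagram is a chain of 5 nodes with one extra node attached to the third node from one end (E_6). One simple-root ordering that puts it in standard form is (alpha_5, alpha_6, alpha_4, alpha_3, alpha_1, alpha_2). So the algebra is type E_6.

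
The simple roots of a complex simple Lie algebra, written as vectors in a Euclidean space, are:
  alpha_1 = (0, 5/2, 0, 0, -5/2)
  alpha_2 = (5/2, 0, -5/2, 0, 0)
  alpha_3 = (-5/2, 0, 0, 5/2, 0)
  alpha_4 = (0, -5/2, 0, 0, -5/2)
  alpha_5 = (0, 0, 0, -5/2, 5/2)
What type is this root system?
type D_5

Compute the Cartan integers a_ij = 2(alpha_i, alpha_j)/(alpha_j, alpha_j); the resulting 5x5 Cartan matrix is
[[2, 0, 0, 0, -1], [0, 2, -1, 0, 0], [0, -1, 2, 0, -1], [0, 0, 0, 2, -1], [-1, 0, -1, -1, 2]].
All simple roots have the same length, so the diagram is simply laced. The associated Dynkin diagram is a chain of 3 nodes with a fork of two nodes at one end (D_5), so the type is D_5 (the algebra so(10)).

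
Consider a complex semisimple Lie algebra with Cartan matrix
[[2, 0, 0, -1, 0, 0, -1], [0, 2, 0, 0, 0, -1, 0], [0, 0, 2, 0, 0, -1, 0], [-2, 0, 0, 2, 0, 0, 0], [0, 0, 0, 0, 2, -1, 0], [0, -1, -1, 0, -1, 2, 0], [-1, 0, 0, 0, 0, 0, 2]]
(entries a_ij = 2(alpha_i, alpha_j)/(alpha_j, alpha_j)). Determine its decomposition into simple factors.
C_3 + D_4

The diagram associated to this matrix has two connected components: the simple roots {alpha_1, alpha_4, alpha_7} form a chain of 3 nodes with a double edge at one end; the terminal node there is the unique long simple root (C_3), and {alpha_2, alpha_3, alpha_5, alpha_6} form a chain of 2 nodes with a fork of two nodes at one end (D_4). A semisimple Lie algebra decomposes uniquely as the direct sum of simple ideals, one per connected component of its Dynkin diagram, so g ≅ C_3 ⊕ D_4 (dimension 21 + 28 = 49).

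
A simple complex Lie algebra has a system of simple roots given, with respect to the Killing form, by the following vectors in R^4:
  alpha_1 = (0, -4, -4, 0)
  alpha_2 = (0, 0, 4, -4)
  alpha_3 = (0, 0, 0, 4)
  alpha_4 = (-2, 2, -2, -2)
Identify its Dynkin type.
F4

Compute the Cartan integers a_ij = 2(alpha_i, alpha_j)/(alpha_j, alpha_j); the resulting 4x4 Cartan matrix is
[[2, -1, 0, 0], [-1, 2, -2, 0], [0, -1, 2, -1], [0, 0, -1, 2]].
The roots have two lengths (squared-length ratio 2:1); the short ones are alpha_{3,4}. The associated Dynkin diagram is a chain of 4 nodes with a double edge between the middle two (F_4), so the type is F_4.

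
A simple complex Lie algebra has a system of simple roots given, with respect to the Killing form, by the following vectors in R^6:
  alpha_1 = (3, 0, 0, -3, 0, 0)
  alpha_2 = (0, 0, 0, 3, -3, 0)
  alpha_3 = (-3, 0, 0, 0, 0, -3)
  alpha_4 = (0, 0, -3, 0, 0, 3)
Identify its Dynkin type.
Compute the Cartan integers a_ij = 2(alpha_i, alpha_j)/(alpha_j, alpha_j); the resulting 4x4 Cartan matrix is
[[2, -1, -1, 0], [-1, 2, 0, 0], [-1, 0, 2, -1], [0, 0, -1, 2]].
All simple roots have the same length, so the diagram is simply laced. The associated Dynkin diagram is a chain of 4 nodes with single edges (A_4), so the type is A_4 (the algebra sl(5)).

A4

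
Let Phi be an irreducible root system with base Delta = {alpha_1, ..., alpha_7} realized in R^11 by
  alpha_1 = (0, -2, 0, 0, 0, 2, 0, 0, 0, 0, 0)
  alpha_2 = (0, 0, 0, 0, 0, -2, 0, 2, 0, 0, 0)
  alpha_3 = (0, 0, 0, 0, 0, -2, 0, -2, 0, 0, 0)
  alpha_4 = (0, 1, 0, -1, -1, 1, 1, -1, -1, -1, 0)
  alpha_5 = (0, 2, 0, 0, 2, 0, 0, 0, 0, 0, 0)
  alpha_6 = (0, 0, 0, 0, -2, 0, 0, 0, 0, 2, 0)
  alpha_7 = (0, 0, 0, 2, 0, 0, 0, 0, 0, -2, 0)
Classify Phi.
Compute the Cartan integers a_ij = 2(alpha_i, alpha_j)/(alpha_j, alpha_j); the resulting 7x7 Cartan matrix is
[[2, -1, -1, 0, -1, 0, 0], [-1, 2, 0, -1, 0, 0, 0], [-1, 0, 2, 0, 0, 0, 0], [0, -1, 0, 2, 0, 0, 0], [-1, 0, 0, 0, 2, -1, 0], [0, 0, 0, 0, -1, 2, -1], [0, 0, 0, 0, 0, -1, 2]].
All simple roots have the same length, so the diagram is simply laced. The associated Dynkin diagram is a chain of 6 nodes with one extra node attached to the third node from one end (E_7), so the type is E_7.

E7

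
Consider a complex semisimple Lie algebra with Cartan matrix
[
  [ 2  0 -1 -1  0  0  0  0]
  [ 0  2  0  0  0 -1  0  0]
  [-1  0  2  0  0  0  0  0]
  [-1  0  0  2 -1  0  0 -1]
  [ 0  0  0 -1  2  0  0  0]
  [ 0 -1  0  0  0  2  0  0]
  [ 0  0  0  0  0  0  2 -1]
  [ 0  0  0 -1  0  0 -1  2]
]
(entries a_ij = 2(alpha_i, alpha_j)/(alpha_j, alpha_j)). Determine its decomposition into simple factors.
A_2 (sl(3)) ⊕ E_6

The diagram associated to this matrix has two connected components: the simple roots {alpha_2, alpha_6} form a chain of 2 nodes with single edges (A_2), and {alpha_1, alpha_3, alpha_4, alpha_5, alpha_7, alpha_8} form a chain of 5 nodes with one extra node attached to the third node from one end (E_6). A semisimple Lie algebra decomposes uniquely as the direct sum of simple ideals, one per connected component of its Dynkin diagram, so g ≅ A_2 ⊕ E_6 (dimension 8 + 78 = 86).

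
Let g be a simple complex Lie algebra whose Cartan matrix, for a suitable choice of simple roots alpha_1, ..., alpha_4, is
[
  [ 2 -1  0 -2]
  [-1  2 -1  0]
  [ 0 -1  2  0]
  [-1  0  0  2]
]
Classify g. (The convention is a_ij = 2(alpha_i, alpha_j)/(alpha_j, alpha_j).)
B_4 (so(9))

The matrix has rank 4 with 2's on the diagonal. Reading the off-diagonal entries as Dynkin edges (a single edge where a_ij = a_ji = -1; a double or triple edge where a_ij * a_ji = 2 or 3), the diagram is a chain of 4 nodes with a double edge at one end; the terminal node there is the unique short simple root (B_4). One simple-root ordering that puts it in standard form is (alpha_3, alpha_2, alpha_1, alpha_4). So the algebra is type B_4, i.e. so(9).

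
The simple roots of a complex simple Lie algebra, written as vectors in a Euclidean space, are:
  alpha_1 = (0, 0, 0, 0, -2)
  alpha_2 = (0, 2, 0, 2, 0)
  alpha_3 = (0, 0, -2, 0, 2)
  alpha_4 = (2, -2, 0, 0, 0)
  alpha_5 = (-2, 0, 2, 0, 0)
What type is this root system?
Compute the Cartan integers a_ij = 2(alpha_i, alpha_j)/(alpha_j, alpha_j); the resulting 5x5 Cartan matrix is
[[2, 0, -1, 0, 0], [0, 2, 0, -1, 0], [-2, 0, 2, 0, -1], [0, -1, 0, 2, -1], [0, 0, -1, -1, 2]].
The roots have two lengths (squared-length ratio 2:1); the short ones are alpha_{1}. The associated Dynkin diagram is a chain of 5 nodes with a double edge at one end; the terminal node there is the unique short simple root (B_5), so the type is B_5 (the algebra so(11)).

type B_5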